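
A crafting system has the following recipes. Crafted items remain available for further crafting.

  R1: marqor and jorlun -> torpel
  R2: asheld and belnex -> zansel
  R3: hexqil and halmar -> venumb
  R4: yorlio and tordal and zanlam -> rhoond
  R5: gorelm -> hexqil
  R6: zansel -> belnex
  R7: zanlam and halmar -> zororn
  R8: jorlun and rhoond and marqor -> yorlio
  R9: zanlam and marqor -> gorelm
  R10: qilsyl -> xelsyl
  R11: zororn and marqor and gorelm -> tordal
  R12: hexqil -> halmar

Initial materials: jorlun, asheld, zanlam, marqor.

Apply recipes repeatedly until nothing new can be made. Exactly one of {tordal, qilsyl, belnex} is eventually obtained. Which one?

tordal

Using R9, zanlam and marqor make gorelm.
gorelm -> hexqil (R5).
Using R12, hexqil makes halmar.
zanlam and halmar -> zororn (R7).
zororn and marqor and gorelm -> tordal (R11).
No rule produces qilsyl, and it is not given. belnex would need zansel (R6), but zansel is never obtained.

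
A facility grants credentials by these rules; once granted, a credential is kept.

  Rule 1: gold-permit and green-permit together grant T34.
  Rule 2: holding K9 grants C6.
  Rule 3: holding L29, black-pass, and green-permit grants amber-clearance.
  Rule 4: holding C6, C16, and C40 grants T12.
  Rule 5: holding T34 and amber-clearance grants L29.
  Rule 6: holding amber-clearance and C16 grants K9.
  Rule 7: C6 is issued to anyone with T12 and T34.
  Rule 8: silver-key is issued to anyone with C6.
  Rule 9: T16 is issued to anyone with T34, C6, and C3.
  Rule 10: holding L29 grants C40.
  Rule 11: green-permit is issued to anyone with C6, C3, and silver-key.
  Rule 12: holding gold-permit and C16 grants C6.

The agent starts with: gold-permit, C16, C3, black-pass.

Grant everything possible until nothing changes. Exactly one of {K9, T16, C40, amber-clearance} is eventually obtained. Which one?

T16

Holding gold-permit and C16 grants C6 (Rule 12).
Holding C6 grants silver-key (Rule 8).
Holding C6, C3, and silver-key grants green-permit (Rule 11).
Holding gold-permit and green-permit grants T34 (Rule 1).
Holding T34, C6, and C3 grants T16 (Rule 9).
K9 would need amber-clearance and C16 (Rule 6), but amber-clearance is never granted. amber-clearance would need L29, black-pass, and green-permit (Rule 3), but L29 is never granted. C40 would need L29 (Rule 10), but L29 is never granted.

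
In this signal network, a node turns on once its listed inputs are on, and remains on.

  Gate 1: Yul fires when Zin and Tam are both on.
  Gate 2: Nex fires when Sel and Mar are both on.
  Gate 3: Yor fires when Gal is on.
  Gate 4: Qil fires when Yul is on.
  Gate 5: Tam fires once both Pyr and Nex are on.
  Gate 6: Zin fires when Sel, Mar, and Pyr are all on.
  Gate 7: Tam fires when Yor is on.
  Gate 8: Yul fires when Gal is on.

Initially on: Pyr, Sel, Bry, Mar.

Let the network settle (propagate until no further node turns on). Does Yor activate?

Yor would need Gal (Gate 3), but Gal never turns on.

No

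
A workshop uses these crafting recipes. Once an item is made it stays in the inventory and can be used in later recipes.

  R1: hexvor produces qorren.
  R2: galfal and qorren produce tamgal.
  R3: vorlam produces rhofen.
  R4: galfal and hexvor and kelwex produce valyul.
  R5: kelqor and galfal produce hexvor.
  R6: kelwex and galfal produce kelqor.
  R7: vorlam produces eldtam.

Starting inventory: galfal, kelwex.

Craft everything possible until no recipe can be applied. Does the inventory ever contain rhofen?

No

rhofen would need vorlam (R3), but vorlam is never obtained.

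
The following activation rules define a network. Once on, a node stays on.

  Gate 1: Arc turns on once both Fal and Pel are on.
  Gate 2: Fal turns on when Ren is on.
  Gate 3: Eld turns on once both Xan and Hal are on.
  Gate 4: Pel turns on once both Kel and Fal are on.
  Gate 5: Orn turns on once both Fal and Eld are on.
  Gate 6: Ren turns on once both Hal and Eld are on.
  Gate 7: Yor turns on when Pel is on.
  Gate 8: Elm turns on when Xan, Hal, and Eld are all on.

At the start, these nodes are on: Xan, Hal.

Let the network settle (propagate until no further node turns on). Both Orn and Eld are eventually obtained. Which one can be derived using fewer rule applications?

Eld: Xan and Hal are on, so Eld turns on (Gate 3). [1 rule application]
Orn: Gate 3: Xan and Hal on → Eld on. Gate 6: Hal and Eld on → Ren on. Gate 2: Ren on → Fal on. Fal and Eld are on, so Orn turns on (Gate 5). [4 rule applications]
Eld needs fewer.

Eld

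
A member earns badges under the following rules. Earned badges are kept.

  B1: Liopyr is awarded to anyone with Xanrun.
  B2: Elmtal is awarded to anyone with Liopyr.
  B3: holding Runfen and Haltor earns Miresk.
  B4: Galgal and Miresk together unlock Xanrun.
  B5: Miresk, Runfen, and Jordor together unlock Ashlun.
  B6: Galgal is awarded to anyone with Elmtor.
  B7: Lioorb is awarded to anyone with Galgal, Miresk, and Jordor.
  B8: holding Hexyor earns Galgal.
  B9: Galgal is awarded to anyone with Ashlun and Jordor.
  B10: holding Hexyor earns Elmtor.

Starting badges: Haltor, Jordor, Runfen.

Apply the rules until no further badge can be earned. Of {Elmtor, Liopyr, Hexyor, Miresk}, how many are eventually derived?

2

With Runfen and Haltor, Miresk is earned (B3).
With Miresk, Runfen, and Jordor, Ashlun is earned (B5).
With Ashlun and Jordor, Galgal is earned (B9).
With Galgal and Miresk, Xanrun is earned (B4).
With Xanrun, Liopyr is earned (B1).
Elmtor would need Hexyor (B10), but Hexyor is never earned.
Liopyr: reached.
No rule produces Hexyor, and it is not given.
Miresk: reached.
Reached: Liopyr and Miresk — 2 of the 4.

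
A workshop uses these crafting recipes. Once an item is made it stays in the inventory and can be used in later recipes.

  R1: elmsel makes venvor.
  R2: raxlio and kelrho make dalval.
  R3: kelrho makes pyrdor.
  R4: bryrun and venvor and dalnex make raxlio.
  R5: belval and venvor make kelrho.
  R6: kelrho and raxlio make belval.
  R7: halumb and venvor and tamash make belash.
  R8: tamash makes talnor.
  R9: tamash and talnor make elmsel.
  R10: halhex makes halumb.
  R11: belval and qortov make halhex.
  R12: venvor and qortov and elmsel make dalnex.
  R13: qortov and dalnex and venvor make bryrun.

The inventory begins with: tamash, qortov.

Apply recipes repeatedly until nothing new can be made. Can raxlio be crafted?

Using R8, tamash makes talnor.
tamash and talnor → elmsel (R9).
Using R1, elmsel makes venvor.
Using R12, venvor, qortov, and elmsel make dalnex.
qortov and dalnex and venvor → bryrun (R13).
Using R4, bryrun, venvor, and dalnex make raxlio.

Yes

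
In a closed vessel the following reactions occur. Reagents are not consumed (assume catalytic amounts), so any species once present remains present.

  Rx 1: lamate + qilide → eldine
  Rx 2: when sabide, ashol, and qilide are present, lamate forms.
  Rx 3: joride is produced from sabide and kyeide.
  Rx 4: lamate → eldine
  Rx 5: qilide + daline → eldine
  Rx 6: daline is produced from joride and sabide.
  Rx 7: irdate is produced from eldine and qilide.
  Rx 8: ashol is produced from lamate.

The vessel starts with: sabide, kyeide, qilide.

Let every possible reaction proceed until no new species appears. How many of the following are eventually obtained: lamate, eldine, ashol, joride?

2

sabide and kyeide present → joride forms (Rx 3).
joride and sabide present → daline forms (Rx 6).
qilide and daline present → eldine forms (Rx 5).
lamate would need sabide, ashol, and qilide (Rx 2), but ashol never forms.
eldine: reached.
ashol would need lamate (Rx 8), but lamate never forms.
joride: reached.
Reached: eldine and joride — 2 of the 4.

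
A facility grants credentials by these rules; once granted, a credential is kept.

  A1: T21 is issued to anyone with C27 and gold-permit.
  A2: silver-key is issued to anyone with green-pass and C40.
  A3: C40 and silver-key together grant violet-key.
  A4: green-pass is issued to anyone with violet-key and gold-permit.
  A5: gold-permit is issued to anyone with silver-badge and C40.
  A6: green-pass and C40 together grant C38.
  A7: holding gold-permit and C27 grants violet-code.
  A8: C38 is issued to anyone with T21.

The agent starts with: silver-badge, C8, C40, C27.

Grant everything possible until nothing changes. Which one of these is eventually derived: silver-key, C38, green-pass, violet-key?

C38

Holding silver-badge and C40 grants gold-permit (A5).
Holding C27 and gold-permit grants T21 (A1).
Holding T21 grants C38 (A8).
violet-key would need C40 and silver-key (A3), but silver-key is never granted. green-pass would need violet-key and gold-permit (A4), but violet-key is never granted. silver-key would need green-pass and C40 (A2), but green-pass is never granted.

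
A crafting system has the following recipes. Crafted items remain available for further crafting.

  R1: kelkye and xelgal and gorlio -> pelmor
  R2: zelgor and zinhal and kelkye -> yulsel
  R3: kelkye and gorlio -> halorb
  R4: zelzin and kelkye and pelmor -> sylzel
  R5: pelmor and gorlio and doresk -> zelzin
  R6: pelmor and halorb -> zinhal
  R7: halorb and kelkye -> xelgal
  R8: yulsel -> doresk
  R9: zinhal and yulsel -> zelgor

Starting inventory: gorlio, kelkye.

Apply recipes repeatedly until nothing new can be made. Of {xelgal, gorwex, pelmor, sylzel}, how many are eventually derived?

2

Using R3, kelkye and gorlio make halorb.
halorb and kelkye -> xelgal (R7).
Using R1, kelkye, xelgal, and gorlio make pelmor.
xelgal: reached.
No rule produces gorwex, and it is not given.
pelmor: reached.
sylzel would need zelzin, kelkye, and pelmor (R4), but zelzin is never obtained.
Reached: xelgal and pelmor — 2 of the 4.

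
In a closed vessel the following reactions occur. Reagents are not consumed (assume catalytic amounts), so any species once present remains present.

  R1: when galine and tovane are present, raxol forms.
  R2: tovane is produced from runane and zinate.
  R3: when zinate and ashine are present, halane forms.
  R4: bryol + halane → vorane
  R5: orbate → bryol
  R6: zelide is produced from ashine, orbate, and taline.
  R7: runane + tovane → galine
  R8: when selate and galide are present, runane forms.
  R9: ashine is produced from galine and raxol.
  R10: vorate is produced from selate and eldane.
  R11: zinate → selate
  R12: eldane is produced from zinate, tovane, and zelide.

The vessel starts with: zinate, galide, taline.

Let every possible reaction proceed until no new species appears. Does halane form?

Yes

zinate present → selate forms (R11).
selate and galide present → runane forms (R8).
runane and zinate present → tovane forms (R2).
runane and tovane present → galine forms (R7).
galine and tovane present → raxol forms (R1).
galine and raxol present → ashine forms (R9).
zinate and ashine present → halane forms (R3).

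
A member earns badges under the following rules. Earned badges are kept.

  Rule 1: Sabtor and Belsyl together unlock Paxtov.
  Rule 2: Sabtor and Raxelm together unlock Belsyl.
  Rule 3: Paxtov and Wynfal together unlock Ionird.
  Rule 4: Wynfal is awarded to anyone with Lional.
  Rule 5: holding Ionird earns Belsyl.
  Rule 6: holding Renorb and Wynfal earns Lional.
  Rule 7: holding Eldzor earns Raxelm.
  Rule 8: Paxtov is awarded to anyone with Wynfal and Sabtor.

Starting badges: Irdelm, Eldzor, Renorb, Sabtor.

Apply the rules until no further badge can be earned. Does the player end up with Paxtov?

With Eldzor, Raxelm is earned (Rule 7).
With Sabtor and Raxelm, Belsyl is earned (Rule 2).
With Sabtor and Belsyl, Paxtov is earned (Rule 1).

Yes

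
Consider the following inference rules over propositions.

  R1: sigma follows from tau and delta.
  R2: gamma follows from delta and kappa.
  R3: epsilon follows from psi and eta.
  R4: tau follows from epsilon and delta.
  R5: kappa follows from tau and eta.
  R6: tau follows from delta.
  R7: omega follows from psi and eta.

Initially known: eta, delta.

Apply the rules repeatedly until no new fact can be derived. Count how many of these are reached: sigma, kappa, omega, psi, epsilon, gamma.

3

delta holds, so tau follows (R6).
From tau and eta, R5 gives kappa.
tau and delta hold, so sigma follows (R1).
delta and kappa hold, so gamma follows (R2).
sigma: reached.
kappa: reached.
omega would need psi and eta (R7), but psi is never established.
No rule produces psi, and it is not given.
epsilon would need psi and eta (R3), but psi is never established.
gamma: reached.
Reached: sigma, kappa, and gamma — 3 of the 6.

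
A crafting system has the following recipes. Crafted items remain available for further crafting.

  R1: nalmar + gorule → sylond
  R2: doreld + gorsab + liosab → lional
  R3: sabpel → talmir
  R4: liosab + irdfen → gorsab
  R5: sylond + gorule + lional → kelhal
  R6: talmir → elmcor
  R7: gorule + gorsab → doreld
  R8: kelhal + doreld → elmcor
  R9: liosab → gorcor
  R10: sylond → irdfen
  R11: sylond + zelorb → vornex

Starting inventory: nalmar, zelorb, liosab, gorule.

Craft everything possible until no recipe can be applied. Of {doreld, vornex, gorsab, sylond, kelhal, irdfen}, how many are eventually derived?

6

nalmar + gorule → sylond (R1).
sylond → irdfen (R10).
sylond + zelorb → vornex (R11).
liosab + irdfen → gorsab (R4).
Using R7, gorule and gorsab make doreld.
doreld + gorsab + liosab → lional (R2).
sylond + gorule + lional → kelhal (R5).
doreld: reached.
vornex: reached.
gorsab: reached.
sylond: reached.
kelhal: reached.
irdfen: reached.
All 6 are reached.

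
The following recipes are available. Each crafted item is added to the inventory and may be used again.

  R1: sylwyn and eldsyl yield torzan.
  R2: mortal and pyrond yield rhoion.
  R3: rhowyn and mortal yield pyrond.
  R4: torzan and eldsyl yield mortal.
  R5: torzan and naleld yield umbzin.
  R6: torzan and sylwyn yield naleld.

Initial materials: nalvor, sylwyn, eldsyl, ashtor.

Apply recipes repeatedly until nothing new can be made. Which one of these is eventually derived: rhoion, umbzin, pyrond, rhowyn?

umbzin

Using R1, sylwyn and eldsyl make torzan.
torzan and sylwyn → naleld (R6).
torzan and naleld → umbzin (R5).
rhoion would need mortal and pyrond (R2), but pyrond is never obtained. pyrond would need rhowyn and mortal (R3), but rhowyn is never obtained. No rule produces rhowyn, and it is not given.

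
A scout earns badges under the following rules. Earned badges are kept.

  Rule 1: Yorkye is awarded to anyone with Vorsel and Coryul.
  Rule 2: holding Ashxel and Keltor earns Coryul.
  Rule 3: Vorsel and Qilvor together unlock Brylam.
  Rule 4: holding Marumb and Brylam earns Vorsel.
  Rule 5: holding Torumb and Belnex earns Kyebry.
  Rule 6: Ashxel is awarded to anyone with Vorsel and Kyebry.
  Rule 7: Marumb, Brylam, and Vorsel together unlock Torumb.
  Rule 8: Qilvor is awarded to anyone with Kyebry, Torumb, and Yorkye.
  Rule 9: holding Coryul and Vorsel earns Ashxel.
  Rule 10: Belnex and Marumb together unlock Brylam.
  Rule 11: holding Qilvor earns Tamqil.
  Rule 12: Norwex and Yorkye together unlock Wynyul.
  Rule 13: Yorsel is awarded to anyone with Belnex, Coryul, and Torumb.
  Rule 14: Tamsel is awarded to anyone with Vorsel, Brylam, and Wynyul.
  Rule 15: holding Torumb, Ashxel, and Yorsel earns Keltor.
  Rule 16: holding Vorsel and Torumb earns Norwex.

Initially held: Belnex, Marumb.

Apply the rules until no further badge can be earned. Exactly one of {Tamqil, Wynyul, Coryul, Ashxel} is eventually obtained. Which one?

With Belnex and Marumb, Brylam is earned (Rule 10).
With Marumb and Brylam, Vorsel is earned (Rule 4).
With Marumb, Brylam, and Vorsel, Torumb is earned (Rule 7).
With Torumb and Belnex, Kyebry is earned (Rule 5).
With Vorsel and Kyebry, Ashxel is earned (Rule 6).
Tamqil would need Qilvor (Rule 11), but Qilvor is never earned. Wynyul would need Norwex and Yorkye (Rule 12), but Yorkye is never earned. Coryul would need Ashxel and Keltor (Rule 2), but Keltor is never earned.

Ashxel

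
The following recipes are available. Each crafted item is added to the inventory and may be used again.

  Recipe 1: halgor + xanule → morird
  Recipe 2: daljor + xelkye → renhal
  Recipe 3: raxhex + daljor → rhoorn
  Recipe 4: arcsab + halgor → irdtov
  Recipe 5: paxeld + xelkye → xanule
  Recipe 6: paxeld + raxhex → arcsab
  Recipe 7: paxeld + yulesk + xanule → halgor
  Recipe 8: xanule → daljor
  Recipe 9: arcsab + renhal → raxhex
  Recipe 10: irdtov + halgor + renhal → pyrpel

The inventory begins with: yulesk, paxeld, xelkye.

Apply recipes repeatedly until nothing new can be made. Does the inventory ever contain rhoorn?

No

rhoorn would need raxhex and daljor (Recipe 3), but raxhex is never obtained.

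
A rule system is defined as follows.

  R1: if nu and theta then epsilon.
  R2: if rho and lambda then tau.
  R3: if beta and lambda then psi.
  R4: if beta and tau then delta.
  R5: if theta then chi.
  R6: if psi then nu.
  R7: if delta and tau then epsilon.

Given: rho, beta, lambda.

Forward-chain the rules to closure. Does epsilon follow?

rho and lambda hold, so tau follows (R2).
beta and tau hold, so delta follows (R4).
From delta and tau, R7 gives epsilon.

Yes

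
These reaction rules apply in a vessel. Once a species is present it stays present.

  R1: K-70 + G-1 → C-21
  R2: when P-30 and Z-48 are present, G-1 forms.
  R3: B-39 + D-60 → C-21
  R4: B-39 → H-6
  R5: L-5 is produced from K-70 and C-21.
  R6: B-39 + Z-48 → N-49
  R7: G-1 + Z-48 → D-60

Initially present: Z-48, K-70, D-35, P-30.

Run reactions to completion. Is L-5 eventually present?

P-30 and Z-48 present → G-1 forms (R2).
K-70 and G-1 present → C-21 forms (R1).
K-70 and C-21 present → L-5 forms (R5).

Yes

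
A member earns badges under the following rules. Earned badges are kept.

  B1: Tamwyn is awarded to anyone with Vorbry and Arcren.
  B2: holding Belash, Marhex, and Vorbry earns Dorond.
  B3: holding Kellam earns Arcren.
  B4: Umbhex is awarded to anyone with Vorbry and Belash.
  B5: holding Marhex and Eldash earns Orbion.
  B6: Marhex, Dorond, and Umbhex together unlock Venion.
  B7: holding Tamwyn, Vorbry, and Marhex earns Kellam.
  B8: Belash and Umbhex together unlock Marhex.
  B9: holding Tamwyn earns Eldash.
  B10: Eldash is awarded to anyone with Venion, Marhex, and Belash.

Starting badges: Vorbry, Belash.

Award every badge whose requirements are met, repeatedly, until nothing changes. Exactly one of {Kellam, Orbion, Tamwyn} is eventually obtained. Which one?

Orbion

With Vorbry and Belash, Umbhex is earned (B4).
With Belash and Umbhex, Marhex is earned (B8).
With Belash, Marhex, and Vorbry, Dorond is earned (B2).
With Marhex, Dorond, and Umbhex, Venion is earned (B6).
With Venion, Marhex, and Belash, Eldash is earned (B10).
With Marhex and Eldash, Orbion is earned (B5).
Kellam would need Tamwyn, Vorbry, and Marhex (B7), but Tamwyn is never earned. Tamwyn would need Vorbry and Arcren (B1), but Arcren is never earned.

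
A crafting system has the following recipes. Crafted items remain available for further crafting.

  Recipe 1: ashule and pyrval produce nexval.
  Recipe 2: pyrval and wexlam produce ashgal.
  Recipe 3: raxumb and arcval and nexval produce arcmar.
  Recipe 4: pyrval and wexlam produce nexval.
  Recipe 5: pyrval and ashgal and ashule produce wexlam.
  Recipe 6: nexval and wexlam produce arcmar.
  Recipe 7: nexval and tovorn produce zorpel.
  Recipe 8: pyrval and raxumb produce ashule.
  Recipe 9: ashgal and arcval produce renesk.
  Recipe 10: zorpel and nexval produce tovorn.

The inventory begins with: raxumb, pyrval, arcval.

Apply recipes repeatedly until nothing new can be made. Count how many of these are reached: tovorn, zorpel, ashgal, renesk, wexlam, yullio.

0

tovorn would need zorpel and nexval (Recipe 10), but zorpel is never obtained.
zorpel would need nexval and tovorn (Recipe 7), but tovorn is never obtained.
ashgal would need pyrval and wexlam (Recipe 2), but wexlam is never obtained.
renesk would need ashgal and arcval (Recipe 9), but ashgal is never obtained.
wexlam would need pyrval, ashgal, and ashule (Recipe 5), but ashgal is never obtained.
No rule produces yullio, and it is not given.
None of the 6 are reached.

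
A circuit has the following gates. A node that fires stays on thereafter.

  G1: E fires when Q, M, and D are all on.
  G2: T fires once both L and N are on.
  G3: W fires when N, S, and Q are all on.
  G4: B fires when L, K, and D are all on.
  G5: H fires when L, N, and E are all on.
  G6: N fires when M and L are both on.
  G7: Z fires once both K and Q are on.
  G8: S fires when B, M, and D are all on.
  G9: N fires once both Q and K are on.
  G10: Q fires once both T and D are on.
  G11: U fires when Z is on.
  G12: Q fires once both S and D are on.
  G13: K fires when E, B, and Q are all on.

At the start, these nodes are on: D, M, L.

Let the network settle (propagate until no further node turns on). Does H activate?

G6: M and L on → N on.
G2: L and N on → T on.
G10: T and D on → Q on.
Q, M, and D are on, so E fires (G1).
L, N, and E are on, so H fires (G5).

Yes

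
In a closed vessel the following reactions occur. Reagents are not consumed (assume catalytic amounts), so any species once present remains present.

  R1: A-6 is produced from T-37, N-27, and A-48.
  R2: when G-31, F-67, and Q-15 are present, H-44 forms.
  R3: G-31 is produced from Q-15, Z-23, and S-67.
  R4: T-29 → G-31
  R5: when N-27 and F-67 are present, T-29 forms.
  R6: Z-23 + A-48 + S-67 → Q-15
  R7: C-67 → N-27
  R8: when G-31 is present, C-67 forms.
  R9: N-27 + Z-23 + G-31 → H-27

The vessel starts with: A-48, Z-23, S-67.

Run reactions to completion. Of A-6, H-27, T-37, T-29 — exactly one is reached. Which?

H-27

Z-23, A-48, and S-67 present → Q-15 forms (R6).
Q-15, Z-23, and S-67 present → G-31 forms (R3).
G-31 present → C-67 forms (R8).
C-67 present → N-27 forms (R7).
N-27, Z-23, and G-31 present → H-27 forms (R9).
No rule produces T-37, and it is not given. A-6 would need T-37, N-27, and A-48 (R1), but T-37 never forms. T-29 would need N-27 and F-67 (R5), but F-67 never forms.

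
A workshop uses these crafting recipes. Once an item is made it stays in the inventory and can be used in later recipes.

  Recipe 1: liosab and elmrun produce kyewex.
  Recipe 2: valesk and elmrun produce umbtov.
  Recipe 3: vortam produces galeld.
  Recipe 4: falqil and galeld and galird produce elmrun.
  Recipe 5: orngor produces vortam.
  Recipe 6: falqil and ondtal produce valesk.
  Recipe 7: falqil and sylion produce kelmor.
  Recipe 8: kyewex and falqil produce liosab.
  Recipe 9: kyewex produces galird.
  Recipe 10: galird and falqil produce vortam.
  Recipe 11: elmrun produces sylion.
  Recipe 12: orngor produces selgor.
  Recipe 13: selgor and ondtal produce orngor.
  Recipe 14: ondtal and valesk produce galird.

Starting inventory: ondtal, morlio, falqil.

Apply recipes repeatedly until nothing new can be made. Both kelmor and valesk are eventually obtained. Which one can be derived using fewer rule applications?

valesk

valesk: falqil and ondtal → valesk (Recipe 6). [1 rule application]
kelmor: falqil and ondtal → valesk (Recipe 6). ondtal and valesk → galird (Recipe 14). galird and falqil → vortam (Recipe 10). vortam → galeld (Recipe 3). Using Recipe 4, falqil, galeld, and galird make elmrun. Using Recipe 11, elmrun makes sylion. Using Recipe 7, falqil and sylion make kelmor. [7 rule applications]
valesk needs fewer.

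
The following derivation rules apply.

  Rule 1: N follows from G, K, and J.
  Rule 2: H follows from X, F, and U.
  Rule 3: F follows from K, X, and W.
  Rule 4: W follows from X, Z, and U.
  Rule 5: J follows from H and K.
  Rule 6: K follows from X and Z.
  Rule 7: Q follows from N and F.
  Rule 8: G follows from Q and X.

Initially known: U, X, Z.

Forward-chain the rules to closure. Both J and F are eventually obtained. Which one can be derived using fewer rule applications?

F

F: X, Z, and U hold, so W follows (Rule 4). X and Z hold, so K follows (Rule 6). From K, X, and W, Rule 3 gives F. [3 rule applications]
J: X, Z, and U hold, so W follows (Rule 4). X and Z hold, so K follows (Rule 6). K, X, and W hold, so F follows (Rule 3). From X, F, and U, Rule 2 gives H. H and K hold, so J follows (Rule 5). [5 rule applications]
F needs fewer.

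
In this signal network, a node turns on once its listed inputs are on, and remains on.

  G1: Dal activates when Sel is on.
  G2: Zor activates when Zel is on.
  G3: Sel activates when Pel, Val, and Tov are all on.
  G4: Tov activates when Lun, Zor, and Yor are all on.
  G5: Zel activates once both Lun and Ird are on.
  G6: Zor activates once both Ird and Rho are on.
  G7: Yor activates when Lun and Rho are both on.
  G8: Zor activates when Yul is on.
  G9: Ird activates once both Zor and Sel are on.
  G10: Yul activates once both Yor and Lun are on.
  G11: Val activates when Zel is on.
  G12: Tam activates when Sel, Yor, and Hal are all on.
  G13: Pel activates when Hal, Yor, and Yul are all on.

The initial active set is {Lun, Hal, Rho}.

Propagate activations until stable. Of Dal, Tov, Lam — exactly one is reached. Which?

Tov

G7: Lun and Rho on → Yor on.
G10: Yor and Lun on → Yul on.
G8: Yul on → Zor on.
G4: Lun, Zor, and Yor on → Tov on.
No rule produces Lam, and it is not given. Dal would need Sel (G1), but Sel never turns on.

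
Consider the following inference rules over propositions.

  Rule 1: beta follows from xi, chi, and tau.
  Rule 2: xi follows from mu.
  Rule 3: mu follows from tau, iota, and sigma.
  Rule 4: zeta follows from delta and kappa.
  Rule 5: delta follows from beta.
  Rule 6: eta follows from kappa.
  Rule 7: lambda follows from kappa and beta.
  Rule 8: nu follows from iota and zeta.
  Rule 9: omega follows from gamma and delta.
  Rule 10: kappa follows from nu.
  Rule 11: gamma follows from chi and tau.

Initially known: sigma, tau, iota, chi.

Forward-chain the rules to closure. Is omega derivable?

From tau, iota, and sigma, Rule 3 gives mu.
chi and tau hold, so gamma follows (Rule 11).
mu holds, so xi follows (Rule 2).
xi, chi, and tau hold, so beta follows (Rule 1).
beta holds, so delta follows (Rule 5).
gamma and delta hold, so omega follows (Rule 9).

Yes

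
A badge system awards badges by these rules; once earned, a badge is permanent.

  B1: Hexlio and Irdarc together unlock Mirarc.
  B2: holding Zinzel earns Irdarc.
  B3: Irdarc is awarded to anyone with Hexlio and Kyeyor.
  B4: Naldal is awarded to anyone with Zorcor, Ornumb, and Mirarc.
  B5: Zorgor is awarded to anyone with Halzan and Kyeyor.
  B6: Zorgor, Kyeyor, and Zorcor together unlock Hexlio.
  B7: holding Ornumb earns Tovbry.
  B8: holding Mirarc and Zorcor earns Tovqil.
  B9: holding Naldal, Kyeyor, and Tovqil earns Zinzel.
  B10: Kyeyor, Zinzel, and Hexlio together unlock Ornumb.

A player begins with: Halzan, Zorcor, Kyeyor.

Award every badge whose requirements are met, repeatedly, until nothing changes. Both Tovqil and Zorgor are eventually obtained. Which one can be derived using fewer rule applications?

Zorgor

Zorgor: With Halzan and Kyeyor, Zorgor is earned (B5). [1 rule application]
Tovqil: With Halzan and Kyeyor, Zorgor is earned (B5). With Zorgor, Kyeyor, and Zorcor, Hexlio is earned (B6). With Hexlio and Kyeyor, Irdarc is earned (B3). With Hexlio and Irdarc, Mirarc is earned (B1). With Mirarc and Zorcor, Tovqil is earned (B8). [5 rule applications]
Zorgor needs fewer.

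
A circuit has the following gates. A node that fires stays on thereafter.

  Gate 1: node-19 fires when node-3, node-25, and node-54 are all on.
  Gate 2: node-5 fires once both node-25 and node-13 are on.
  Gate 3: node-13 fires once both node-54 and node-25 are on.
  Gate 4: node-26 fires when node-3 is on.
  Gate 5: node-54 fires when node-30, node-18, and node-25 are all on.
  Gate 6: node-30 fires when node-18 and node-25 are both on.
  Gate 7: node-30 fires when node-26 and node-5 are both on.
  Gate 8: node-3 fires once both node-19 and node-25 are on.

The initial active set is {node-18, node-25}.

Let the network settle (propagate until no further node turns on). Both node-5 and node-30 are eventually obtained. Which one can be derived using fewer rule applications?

node-30: node-18 and node-25 are on, so node-30 fires (Gate 6). [1 rule application]
node-5: Gate 6: node-18 and node-25 on → node-30 on. node-30, node-18, and node-25 are on, so node-54 fires (Gate 5). Gate 3: node-54 and node-25 on → node-13 on. node-25 and node-13 are on, so node-5 fires (Gate 2). [4 rule applications]
node-30 needs fewer.

node-30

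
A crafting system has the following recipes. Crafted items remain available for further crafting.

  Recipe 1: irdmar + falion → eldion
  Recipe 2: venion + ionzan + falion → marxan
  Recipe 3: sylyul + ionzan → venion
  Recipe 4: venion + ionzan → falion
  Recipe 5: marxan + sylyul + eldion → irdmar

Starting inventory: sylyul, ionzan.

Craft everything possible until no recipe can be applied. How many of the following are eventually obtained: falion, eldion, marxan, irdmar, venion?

3

Using Recipe 3, sylyul and ionzan make venion.
Using Recipe 4, venion and ionzan make falion.
venion + ionzan + falion → marxan (Recipe 2).
falion: reached.
eldion would need irdmar and falion (Recipe 1), but irdmar is never obtained.
marxan: reached.
irdmar would need marxan, sylyul, and eldion (Recipe 5), but eldion is never obtained.
venion: reached.
Reached: falion, marxan, and venion — 3 of the 5.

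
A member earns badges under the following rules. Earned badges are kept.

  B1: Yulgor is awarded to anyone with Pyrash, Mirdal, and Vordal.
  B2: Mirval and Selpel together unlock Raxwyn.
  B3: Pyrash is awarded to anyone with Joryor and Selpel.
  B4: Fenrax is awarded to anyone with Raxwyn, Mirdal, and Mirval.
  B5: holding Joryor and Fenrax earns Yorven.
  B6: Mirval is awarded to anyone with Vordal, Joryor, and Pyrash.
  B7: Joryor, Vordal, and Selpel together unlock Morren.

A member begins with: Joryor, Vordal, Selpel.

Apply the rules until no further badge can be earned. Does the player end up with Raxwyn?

Yes

With Joryor and Selpel, Pyrash is earned (B3).
With Vordal, Joryor, and Pyrash, Mirval is earned (B6).
With Mirval and Selpel, Raxwyn is earned (B2).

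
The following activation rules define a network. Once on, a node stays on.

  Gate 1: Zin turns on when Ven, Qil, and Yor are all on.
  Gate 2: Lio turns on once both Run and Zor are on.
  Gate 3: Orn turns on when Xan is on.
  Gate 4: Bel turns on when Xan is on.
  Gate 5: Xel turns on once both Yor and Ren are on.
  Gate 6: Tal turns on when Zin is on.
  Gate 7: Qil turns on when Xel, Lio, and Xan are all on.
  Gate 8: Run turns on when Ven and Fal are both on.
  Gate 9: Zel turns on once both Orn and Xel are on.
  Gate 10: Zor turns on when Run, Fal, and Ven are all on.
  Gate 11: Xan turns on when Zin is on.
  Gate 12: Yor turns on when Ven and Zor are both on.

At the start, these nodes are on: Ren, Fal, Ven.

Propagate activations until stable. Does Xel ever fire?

Gate 8: Ven and Fal on → Run on.
Run, Fal, and Ven are on, so Zor turns on (Gate 10).
Ven and Zor are on, so Yor turns on (Gate 12).
Yor and Ren are on, so Xel turns on (Gate 5).

Yes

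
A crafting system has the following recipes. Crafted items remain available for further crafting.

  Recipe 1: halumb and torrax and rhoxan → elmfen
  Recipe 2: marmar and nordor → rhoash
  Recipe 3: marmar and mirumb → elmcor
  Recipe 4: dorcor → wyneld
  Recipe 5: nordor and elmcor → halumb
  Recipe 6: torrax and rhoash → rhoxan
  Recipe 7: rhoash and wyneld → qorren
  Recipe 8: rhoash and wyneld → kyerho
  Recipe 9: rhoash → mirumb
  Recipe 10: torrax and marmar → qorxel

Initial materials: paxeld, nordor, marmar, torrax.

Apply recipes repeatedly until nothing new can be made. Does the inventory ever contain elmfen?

Yes

Using Recipe 2, marmar and nordor make rhoash.
Using Recipe 6, torrax and rhoash make rhoxan.
Using Recipe 9, rhoash makes mirumb.
Using Recipe 3, marmar and mirumb make elmcor.
Using Recipe 5, nordor and elmcor make halumb.
Using Recipe 1, halumb, torrax, and rhoxan make elmfen.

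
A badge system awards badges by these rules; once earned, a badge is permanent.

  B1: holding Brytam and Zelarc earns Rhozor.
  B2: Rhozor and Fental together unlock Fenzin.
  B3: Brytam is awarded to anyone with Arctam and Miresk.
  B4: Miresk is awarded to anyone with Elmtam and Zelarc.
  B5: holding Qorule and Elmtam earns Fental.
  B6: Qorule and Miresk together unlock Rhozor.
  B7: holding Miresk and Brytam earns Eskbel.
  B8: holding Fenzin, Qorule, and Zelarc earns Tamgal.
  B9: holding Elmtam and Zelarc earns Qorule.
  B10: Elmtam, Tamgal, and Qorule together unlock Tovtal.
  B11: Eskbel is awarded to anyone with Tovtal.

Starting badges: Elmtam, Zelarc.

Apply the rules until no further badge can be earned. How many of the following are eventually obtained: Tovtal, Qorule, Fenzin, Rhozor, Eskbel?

With Elmtam and Zelarc, Miresk is earned (B4).
With Elmtam and Zelarc, Qorule is earned (B9).
With Qorule and Elmtam, Fental is earned (B5).
With Qorule and Miresk, Rhozor is earned (B6).
With Rhozor and Fental, Fenzin is earned (B2).
With Fenzin, Qorule, and Zelarc, Tamgal is earned (B8).
With Elmtam, Tamgal, and Qorule, Tovtal is earned (B10).
With Tovtal, Eskbel is earned (B11).
Tovtal: reached.
Qorule: reached.
Fenzin: reached.
Rhozor: reached.
Eskbel: reached.
All 5 are reached.

5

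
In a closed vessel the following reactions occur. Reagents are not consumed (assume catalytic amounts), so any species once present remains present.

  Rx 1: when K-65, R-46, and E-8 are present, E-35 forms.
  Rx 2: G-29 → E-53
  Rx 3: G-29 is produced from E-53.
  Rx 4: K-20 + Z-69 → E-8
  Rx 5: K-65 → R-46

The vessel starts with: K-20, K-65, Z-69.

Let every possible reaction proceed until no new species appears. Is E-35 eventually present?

Yes

K-20 and Z-69 present → E-8 forms (Rx 4).
K-65 present → R-46 forms (Rx 5).
K-65, R-46, and E-8 present → E-35 forms (Rx 1).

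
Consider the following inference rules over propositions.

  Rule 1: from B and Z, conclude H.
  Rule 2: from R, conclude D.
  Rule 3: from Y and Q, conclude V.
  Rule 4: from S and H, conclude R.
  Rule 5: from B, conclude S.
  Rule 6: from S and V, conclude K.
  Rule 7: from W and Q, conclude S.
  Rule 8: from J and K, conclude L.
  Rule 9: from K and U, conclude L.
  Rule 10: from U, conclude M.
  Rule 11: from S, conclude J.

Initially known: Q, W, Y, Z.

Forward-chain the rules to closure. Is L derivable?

Y and Q hold, so V follows (Rule 3).
W and Q hold, so S follows (Rule 7).
S holds, so J follows (Rule 11).
From S and V, Rule 6 gives K.
From J and K, Rule 8 gives L.

Yes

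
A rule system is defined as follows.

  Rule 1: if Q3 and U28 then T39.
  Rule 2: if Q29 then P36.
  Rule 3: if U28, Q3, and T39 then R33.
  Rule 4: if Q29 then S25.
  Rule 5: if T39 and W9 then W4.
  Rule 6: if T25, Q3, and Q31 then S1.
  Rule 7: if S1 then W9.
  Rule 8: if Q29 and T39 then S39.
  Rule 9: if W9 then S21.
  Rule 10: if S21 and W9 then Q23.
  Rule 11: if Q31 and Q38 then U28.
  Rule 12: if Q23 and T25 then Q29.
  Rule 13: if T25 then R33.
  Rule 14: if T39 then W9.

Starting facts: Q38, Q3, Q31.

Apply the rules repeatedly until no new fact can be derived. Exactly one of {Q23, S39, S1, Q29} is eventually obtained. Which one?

From Q31 and Q38, Rule 11 gives U28.
From Q3 and U28, Rule 1 gives T39.
T39 holds, so W9 follows (Rule 14).
W9 holds, so S21 follows (Rule 9).
From S21 and W9, Rule 10 gives Q23.
S1 would need T25, Q3, and Q31 (Rule 6), but T25 is never established. Q29 would need Q23 and T25 (Rule 12), but T25 is never established. S39 would need Q29 and T39 (Rule 8), but Q29 is never established.

Q23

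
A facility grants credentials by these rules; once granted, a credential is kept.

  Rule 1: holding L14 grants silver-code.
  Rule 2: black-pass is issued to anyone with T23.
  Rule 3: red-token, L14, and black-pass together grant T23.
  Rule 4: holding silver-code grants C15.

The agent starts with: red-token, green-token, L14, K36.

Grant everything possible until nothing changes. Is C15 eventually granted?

Holding L14 grants silver-code (Rule 1).
Holding silver-code grants C15 (Rule 4).

Yes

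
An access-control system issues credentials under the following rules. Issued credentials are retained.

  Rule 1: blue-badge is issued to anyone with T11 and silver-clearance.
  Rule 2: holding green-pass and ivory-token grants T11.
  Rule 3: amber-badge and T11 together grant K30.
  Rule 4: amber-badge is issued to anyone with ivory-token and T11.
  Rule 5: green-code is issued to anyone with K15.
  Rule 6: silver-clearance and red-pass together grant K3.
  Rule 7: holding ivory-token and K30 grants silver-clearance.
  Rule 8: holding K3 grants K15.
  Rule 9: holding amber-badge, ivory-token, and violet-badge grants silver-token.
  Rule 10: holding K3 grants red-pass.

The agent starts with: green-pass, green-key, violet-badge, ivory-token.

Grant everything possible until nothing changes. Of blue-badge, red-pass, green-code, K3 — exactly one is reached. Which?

Holding green-pass and ivory-token grants T11 (Rule 2).
Holding ivory-token and T11 grants amber-badge (Rule 4).
Holding amber-badge and T11 grants K30 (Rule 3).
Holding ivory-token and K30 grants silver-clearance (Rule 7).
Holding T11 and silver-clearance grants blue-badge (Rule 1).
red-pass would need K3 (Rule 10), but K3 is never granted. K3 would need silver-clearance and red-pass (Rule 6), but red-pass is never granted. green-code would need K15 (Rule 5), but K15 is never granted.

blue-badge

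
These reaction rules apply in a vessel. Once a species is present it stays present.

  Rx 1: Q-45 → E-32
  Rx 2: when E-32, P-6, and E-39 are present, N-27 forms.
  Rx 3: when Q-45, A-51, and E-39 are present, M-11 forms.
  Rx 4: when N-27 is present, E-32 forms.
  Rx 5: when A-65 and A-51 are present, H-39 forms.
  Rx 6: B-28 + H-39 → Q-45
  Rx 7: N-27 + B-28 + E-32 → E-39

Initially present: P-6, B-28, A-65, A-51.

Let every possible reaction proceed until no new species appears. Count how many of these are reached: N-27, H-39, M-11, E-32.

A-65 and A-51 present → H-39 forms (Rx 5).
B-28 and H-39 present → Q-45 forms (Rx 6).
Q-45 present → E-32 forms (Rx 1).
N-27 would need E-32, P-6, and E-39 (Rx 2), but E-39 never forms.
H-39: reached.
M-11 would need Q-45, A-51, and E-39 (Rx 3), but E-39 never forms.
E-32: reached.
Reached: H-39 and E-32 — 2 of the 4.

2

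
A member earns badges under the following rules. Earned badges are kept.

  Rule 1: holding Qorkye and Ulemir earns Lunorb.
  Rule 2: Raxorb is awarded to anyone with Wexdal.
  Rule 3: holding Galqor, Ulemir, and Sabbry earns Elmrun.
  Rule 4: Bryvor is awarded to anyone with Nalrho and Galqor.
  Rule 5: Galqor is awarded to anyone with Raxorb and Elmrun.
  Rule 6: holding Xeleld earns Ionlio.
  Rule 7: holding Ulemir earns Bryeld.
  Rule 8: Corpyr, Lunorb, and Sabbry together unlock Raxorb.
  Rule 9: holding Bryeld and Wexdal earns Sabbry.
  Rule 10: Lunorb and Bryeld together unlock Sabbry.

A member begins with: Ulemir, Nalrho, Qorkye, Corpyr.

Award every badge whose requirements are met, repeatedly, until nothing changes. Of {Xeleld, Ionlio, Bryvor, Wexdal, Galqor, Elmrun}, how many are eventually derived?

No rule produces Xeleld, and it is not given.
Ionlio would need Xeleld (Rule 6), but Xeleld is never earned.
Bryvor would need Nalrho and Galqor (Rule 4), but Galqor is never earned.
No rule produces Wexdal, and it is not given.
Galqor would need Raxorb and Elmrun (Rule 5), but Elmrun is never earned.
Elmrun would need Galqor, Ulemir, and Sabbry (Rule 3), but Galqor is never earned.
None of the 6 are reached.

0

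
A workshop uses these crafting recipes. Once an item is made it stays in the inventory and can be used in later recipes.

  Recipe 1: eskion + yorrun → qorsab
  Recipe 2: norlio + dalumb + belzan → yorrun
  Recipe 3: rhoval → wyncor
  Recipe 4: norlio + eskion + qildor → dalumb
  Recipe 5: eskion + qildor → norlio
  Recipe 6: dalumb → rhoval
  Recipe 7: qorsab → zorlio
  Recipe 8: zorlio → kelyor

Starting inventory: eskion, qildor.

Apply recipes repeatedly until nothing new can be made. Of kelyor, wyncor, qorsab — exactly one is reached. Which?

eskion + qildor → norlio (Recipe 5).
Using Recipe 4, norlio, eskion, and qildor make dalumb.
dalumb → rhoval (Recipe 6).
Using Recipe 3, rhoval makes wyncor.
qorsab would need eskion and yorrun (Recipe 1), but yorrun is never obtained. kelyor would need zorlio (Recipe 8), but zorlio is never obtained.

wyncor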